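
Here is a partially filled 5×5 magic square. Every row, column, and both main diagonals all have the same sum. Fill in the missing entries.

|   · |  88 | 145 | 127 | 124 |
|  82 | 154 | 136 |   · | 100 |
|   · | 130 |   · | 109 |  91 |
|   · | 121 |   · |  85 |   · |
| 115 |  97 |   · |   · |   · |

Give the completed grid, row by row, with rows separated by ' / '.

106 88 145 127 124 / 82 154 136 118 100 / 148 130 112 109 91 / 139 121 103 85 142 / 115 97 94 151 133

Column 2 is already complete: 88 + 154 + 130 + 121 + 97 = 590, so that is the magic constant.
From row 1, 590 − (88 + 145 + 127 + 124) gives (1,1) = 106.
Using row 2: 82 + 154 + 136 + 100 + ? → (2,4) = 590 − 472 = 118.
Column 4 needs 590; the known cells sum to 439, so (5,4) = 151.
The remaining cell in anti-diagonal is (3,3) = 590 − 478 = 112.
The remaining cell in row 3 is (3,1) = 590 − 442 = 148.
Column 1 needs 590; the known cells sum to 451, so (4,1) = 139.
Main diagonal must total 590; the given cells sum to 457, so (5,5) = 133.
The remaining cell in row 5 is (5,3) = 590 − 496 = 94.
The remaining cell in column 3 is (4,3) = 590 − 487 = 103.
Column 5: 124 + 100 + 91 + 133 + ? = 590, so (4,5) = 142.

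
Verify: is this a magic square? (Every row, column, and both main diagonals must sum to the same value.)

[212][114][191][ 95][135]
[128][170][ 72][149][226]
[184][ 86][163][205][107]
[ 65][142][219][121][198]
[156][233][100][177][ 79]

Row 1: 212 + 114 + 191 + 95 + 135 = 747.
Row 2: 128 + 170 + 72 + 149 + 226 = 745.
Row 3: 184 + 86 + 163 + 205 + 107 = 745.
Row 4: 65 + 142 + 219 + 121 + 198 = 745.
Row 5: 156 + 233 + 100 + 177 + 79 = 745.
Column 1: 212 + 128 + 184 + 65 + 156 = 745.
Column 2: 114 + 170 + 86 + 142 + 233 = 745.
Column 3: 191 + 72 + 163 + 219 + 100 = 745.
Column 4: 95 + 149 + 205 + 121 + 177 = 747.
Column 5: 135 + 226 + 107 + 198 + 79 = 745.
Main diagonal: 212 + 170 + 163 + 121 + 79 = 745.
Anti-diagonal: 135 + 149 + 163 + 142 + 156 = 745.

No — main diagonal sums to 745 but column 4 sums to 747.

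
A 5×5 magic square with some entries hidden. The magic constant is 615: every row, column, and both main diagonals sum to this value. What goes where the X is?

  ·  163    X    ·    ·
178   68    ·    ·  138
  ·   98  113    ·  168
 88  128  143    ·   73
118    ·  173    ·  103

78

Using row 4: 88 + 128 + 143 + 73 + ? → (4,4) = 615 − 432 = 183.
From column 2, 615 − (163 + 68 + 98 + 128) gives (5,2) = 158.
The remaining cell in column 5 is (1,5) = 615 − 482 = 133.
Main diagonal needs 615; the known cells sum to 467, so (1,1) = 148.
Using anti-diagonal: 133 + 113 + 128 + 118 + ? → (2,4) = 615 − 492 = 123.
Row 2 needs 615; the known cells sum to 507, so (2,3) = 108.
Row 5 must total 615; the given cells sum to 552, so (5,4) = 63.
The remaining cell in column 1 is (3,1) = 615 − 532 = 83.
Column 3 must total 615; the given cells sum to 537, so (1,3) = 78.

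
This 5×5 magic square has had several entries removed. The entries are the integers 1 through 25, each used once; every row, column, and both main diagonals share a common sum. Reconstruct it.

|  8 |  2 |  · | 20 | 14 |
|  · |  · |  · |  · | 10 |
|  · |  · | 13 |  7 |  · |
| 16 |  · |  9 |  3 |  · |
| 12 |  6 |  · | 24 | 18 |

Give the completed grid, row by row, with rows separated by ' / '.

The entries are 1 through 25, which sum to 325, so each line sums to 325/5 = 65.
Row 1 needs 65; the known cells sum to 44, so (1,3) = 21.
Row 5: 12 + 6 + 24 + 18 + ? = 65, so (5,3) = 5.
Column 3: 21 + 13 + 9 + 5 + ? = 65, so (2,3) = 17.
From column 4, 65 − (20 + 7 + 3 + 24) gives (2,4) = 11.
The remaining cell in main diagonal is (2,2) = 65 − 42 = 23.
The remaining cell in anti-diagonal is (4,2) = 65 − 50 = 15.
Row 2: 23 + 17 + 11 + 10 + ? = 65, so (2,1) = 4.
Using row 4: 16 + 15 + 9 + 3 + ? → (4,5) = 65 − 43 = 22.
Using column 1: 8 + 4 + 16 + 12 + ? → (3,1) = 65 − 40 = 25.
Column 2: 2 + 23 + 15 + 6 + ? = 65, so (3,2) = 19.
Column 5 needs 65; the known cells sum to 64, so (3,5) = 1.

8 2 21 20 14 / 4 23 17 11 10 / 25 19 13 7 1 / 16 15 9 3 22 / 12 6 5 24 18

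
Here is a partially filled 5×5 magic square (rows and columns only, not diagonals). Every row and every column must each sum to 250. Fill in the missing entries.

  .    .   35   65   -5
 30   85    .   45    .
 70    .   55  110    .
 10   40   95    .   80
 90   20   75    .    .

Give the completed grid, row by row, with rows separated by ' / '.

50 105 35 65 -5 / 30 85 -10 45 100 / 70 0 55 110 15 / 10 40 95 25 80 / 90 20 75 5 60

Row 4: 10 + 40 + 95 + 80 + ? = 250, so (4,4) = 25.
Column 1 must total 250; the given cells sum to 200, so (1,1) = 50.
Using column 3: 35 + 55 + 95 + 75 + ? → (2,3) = 250 − 260 = -10.
From column 4, 250 − (65 + 45 + 110 + 25) gives (5,4) = 5.
Row 1: 50 + 35 + 65 + (-5) + ? = 250, so (1,2) = 105.
Row 2 must total 250; the given cells sum to 150, so (2,5) = 100.
Row 5: 90 + 20 + 75 + 5 + ? = 250, so (5,5) = 60.
From column 2, 250 − (105 + 85 + 40 + 20) gives (3,2) = 0.
Column 5 needs 250; the known cells sum to 235, so (3,5) = 15.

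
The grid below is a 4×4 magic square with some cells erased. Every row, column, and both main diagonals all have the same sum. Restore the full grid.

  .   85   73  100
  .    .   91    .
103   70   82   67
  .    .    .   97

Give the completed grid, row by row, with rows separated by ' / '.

64 85 73 100 / 94 79 91 58 / 103 70 82 67 / 61 88 76 97

Row 3 is already complete: 103 + 70 + 82 + 67 = 322, so that is the magic constant.
From row 1, 322 − (85 + 73 + 100) gives (1,1) = 64.
Using column 3: 73 + 91 + 82 + ? → (4,3) = 322 − 246 = 76.
Column 4 needs 322; the known cells sum to 264, so (2,4) = 58.
Main diagonal must total 322; the given cells sum to 243, so (2,2) = 79.
From anti-diagonal, 322 − (100 + 91 + 70) gives (4,1) = 61.
Using row 2: 79 + 91 + 58 + ? → (2,1) = 322 − 228 = 94.
Row 4 must total 322; the given cells sum to 234, so (4,2) = 88.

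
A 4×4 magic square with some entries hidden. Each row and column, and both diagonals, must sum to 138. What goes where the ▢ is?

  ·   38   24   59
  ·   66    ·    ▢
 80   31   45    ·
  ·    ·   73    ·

Using row 1: 38 + 24 + 59 + ? → (1,1) = 138 − 121 = 17.
The remaining cell in row 3 is (3,4) = 138 − 156 = -18.
Column 2 needs 138; the known cells sum to 135, so (4,2) = 3.
Column 3: 24 + 45 + 73 + ? = 138, so (2,3) = -4.
Using main diagonal: 17 + 66 + 45 + ? → (4,4) = 138 − 128 = 10.
From anti-diagonal, 138 − (59 + (-4) + 31) gives (4,1) = 52.
Column 1: 17 + 80 + 52 + ? = 138, so (2,1) = -11.
Column 4 must total 138; the given cells sum to 51, so (2,4) = 87.

87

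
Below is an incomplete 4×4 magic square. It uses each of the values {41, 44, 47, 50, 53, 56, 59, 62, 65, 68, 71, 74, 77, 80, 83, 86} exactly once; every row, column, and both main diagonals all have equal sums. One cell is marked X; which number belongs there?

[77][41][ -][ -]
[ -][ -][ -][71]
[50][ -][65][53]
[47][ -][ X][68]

The 16 entries sum to 1016, so each line sums to 1016/4 = 254.
Row 3 must total 254; the given cells sum to 168, so (3,2) = 86.
Column 1: 77 + 50 + 47 + ? = 254, so (2,1) = 80.
Column 4: 71 + 53 + 68 + ? = 254, so (1,4) = 62.
Main diagonal: 77 + 65 + 68 + ? = 254, so (2,2) = 44.
Using anti-diagonal: 62 + 86 + 47 + ? → (2,3) = 254 − 195 = 59.
Using row 1: 77 + 41 + 62 + ? → (1,3) = 254 − 180 = 74.
Column 2: 41 + 44 + 86 + ? = 254, so (4,2) = 83.
Column 3: 74 + 59 + 65 + ? = 254, so (4,3) = 56.

56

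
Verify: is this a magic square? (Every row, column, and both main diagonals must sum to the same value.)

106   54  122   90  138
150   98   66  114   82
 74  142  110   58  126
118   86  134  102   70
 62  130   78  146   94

Yes

Row 1: 106 + 54 + 122 + 90 + 138 = 510.
Row 2: 150 + 98 + 66 + 114 + 82 = 510.
Row 3: 74 + 142 + 110 + 58 + 126 = 510.
Row 4: 118 + 86 + 134 + 102 + 70 = 510.
Row 5: 62 + 130 + 78 + 146 + 94 = 510.
Column 1: 106 + 150 + 74 + 118 + 62 = 510.
Column 2: 54 + 98 + 142 + 86 + 130 = 510.
Column 3: 122 + 66 + 110 + 134 + 78 = 510.
Column 4: 90 + 114 + 58 + 102 + 146 = 510.
Column 5: 138 + 82 + 126 + 70 + 94 = 510.
Main diagonal: 106 + 98 + 110 + 102 + 94 = 510.
Anti-diagonal: 138 + 114 + 110 + 86 + 62 = 510.
All lines sum to 510.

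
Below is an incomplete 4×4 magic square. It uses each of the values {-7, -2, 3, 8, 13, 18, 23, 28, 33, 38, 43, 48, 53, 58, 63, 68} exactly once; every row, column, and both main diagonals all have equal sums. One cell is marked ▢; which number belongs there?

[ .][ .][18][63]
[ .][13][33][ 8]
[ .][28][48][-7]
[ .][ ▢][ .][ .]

43

The 16 entries sum to 488, so each line sums to 488/4 = 122.
Row 2: 13 + 33 + 8 + ? = 122, so (2,1) = 68.
Row 3 needs 122; the known cells sum to 69, so (3,1) = 53.
Column 3 must total 122; the given cells sum to 99, so (4,3) = 23.
Using column 4: 63 + 8 + (-7) + ? → (4,4) = 122 − 64 = 58.
Using main diagonal: 13 + 48 + 58 + ? → (1,1) = 122 − 119 = 3.
From anti-diagonal, 122 − (63 + 33 + 28) gives (4,1) = -2.
The remaining cell in row 1 is (1,2) = 122 − 84 = 38.
Row 4 must total 122; the given cells sum to 79, so (4,2) = 43.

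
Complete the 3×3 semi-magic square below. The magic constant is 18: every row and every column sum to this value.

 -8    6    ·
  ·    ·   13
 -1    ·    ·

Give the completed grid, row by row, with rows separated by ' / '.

-8 6 20 / 27 -22 13 / -1 34 -15

Using row 1: -8 + 6 + ? → (1,3) = 18 − (-2) = 20.
The remaining cell in column 1 is (2,1) = 18 − (-9) = 27.
Column 3: 20 + 13 + ? = 18, so (3,3) = -15.
Using row 2: 27 + 13 + ? → (2,2) = 18 − 40 = -22.
Using row 3: -1 + (-15) + ? → (3,2) = 18 − (-16) = 34.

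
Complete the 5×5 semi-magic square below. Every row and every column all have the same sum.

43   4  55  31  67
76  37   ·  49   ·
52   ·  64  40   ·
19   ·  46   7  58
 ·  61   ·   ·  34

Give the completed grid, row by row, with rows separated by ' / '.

43 4 55 31 67 / 76 37 13 49 25 / 52 28 64 40 16 / 19 70 46 7 58 / 10 61 22 73 34

Row 1 is already complete: 43 + 4 + 55 + 31 + 67 = 200, so that is the magic constant.
Row 4 needs 200; the known cells sum to 130, so (4,2) = 70.
Column 1: 43 + 76 + 52 + 19 + ? = 200, so (5,1) = 10.
Column 2 needs 200; the known cells sum to 172, so (3,2) = 28.
From column 4, 200 − (31 + 49 + 40 + 7) gives (5,4) = 73.
Row 3 must total 200; the given cells sum to 184, so (3,5) = 16.
Using row 5: 10 + 61 + 73 + 34 + ? → (5,3) = 200 − 178 = 22.
From column 3, 200 − (55 + 64 + 46 + 22) gives (2,3) = 13.
From column 5, 200 − (67 + 16 + 58 + 34) gives (2,5) = 25.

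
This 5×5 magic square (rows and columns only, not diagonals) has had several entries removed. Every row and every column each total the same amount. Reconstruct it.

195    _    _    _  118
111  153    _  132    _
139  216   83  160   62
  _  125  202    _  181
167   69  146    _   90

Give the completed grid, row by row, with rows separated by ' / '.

195 97 174 76 118 / 111 153 55 132 209 / 139 216 83 160 62 / 48 125 202 104 181 / 167 69 146 188 90

Row 3 is already complete: 139 + 216 + 83 + 160 + 62 = 660, so that is the magic constant.
The remaining cell in row 5 is (5,4) = 660 − 472 = 188.
Column 1 must total 660; the given cells sum to 612, so (4,1) = 48.
Column 2: 153 + 216 + 125 + 69 + ? = 660, so (1,2) = 97.
Column 5: 118 + 62 + 181 + 90 + ? = 660, so (2,5) = 209.
Row 2 must total 660; the given cells sum to 605, so (2,3) = 55.
Row 4 needs 660; the known cells sum to 556, so (4,4) = 104.
Column 3 must total 660; the given cells sum to 486, so (1,3) = 174.
From column 4, 660 − (132 + 160 + 104 + 188) gives (1,4) = 76.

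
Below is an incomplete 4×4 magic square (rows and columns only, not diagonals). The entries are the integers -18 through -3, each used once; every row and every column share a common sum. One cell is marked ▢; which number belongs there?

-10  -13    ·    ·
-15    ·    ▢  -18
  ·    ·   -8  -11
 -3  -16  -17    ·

The entries are -18 through -3, which sum to -168, so each line sums to -168/4 = -42.
Row 4 must total -42; the given cells sum to -36, so (4,4) = -6.
Column 1 needs -42; the known cells sum to -28, so (3,1) = -14.
Column 4 must total -42; the given cells sum to -35, so (1,4) = -7.
Using row 1: -10 + (-13) + (-7) + ? → (1,3) = -42 − (-30) = -12.
Using row 3: -14 + (-8) + (-11) + ? → (3,2) = -42 − (-33) = -9.
The remaining cell in column 2 is (2,2) = -42 − (-38) = -4.
Column 3 must total -42; the given cells sum to -37, so (2,3) = -5.

-5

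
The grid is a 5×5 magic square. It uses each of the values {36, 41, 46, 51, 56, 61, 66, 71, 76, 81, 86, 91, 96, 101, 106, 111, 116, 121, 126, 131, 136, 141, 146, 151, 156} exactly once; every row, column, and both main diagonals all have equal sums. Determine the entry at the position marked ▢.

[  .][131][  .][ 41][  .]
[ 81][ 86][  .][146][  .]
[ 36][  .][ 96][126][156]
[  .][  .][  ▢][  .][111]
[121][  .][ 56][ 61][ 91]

The 25 entries sum to 2400, so each line sums to 2400/5 = 480.
Row 3 must total 480; the given cells sum to 414, so (3,2) = 66.
The remaining cell in row 5 is (5,2) = 480 − 329 = 151.
Column 2: 131 + 86 + 66 + 151 + ? = 480, so (4,2) = 46.
Column 4 must total 480; the given cells sum to 374, so (4,4) = 106.
Using main diagonal: 86 + 96 + 106 + 91 + ? → (1,1) = 480 − 379 = 101.
From anti-diagonal, 480 − (146 + 96 + 46 + 121) gives (1,5) = 71.
Row 1: 101 + 131 + 41 + 71 + ? = 480, so (1,3) = 136.
From column 1, 480 − (101 + 81 + 36 + 121) gives (4,1) = 141.
Column 5 must total 480; the given cells sum to 429, so (2,5) = 51.
Row 2 needs 480; the known cells sum to 364, so (2,3) = 116.
From row 4, 480 − (141 + 46 + 106 + 111) gives (4,3) = 76.

76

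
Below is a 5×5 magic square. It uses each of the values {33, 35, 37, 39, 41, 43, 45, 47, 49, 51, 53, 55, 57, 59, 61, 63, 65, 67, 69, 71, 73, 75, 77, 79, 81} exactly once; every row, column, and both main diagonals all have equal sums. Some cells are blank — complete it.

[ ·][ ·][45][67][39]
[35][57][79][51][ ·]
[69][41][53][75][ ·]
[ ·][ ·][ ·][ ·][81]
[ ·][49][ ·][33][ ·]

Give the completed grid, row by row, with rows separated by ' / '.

61 73 45 67 39 / 35 57 79 51 63 / 69 41 53 75 47 / 43 65 37 59 81 / 77 49 71 33 55

The 25 entries sum to 1425, so each line sums to 1425/5 = 285.
Using row 2: 35 + 57 + 79 + 51 + ? → (2,5) = 285 − 222 = 63.
Row 3 needs 285; the known cells sum to 238, so (3,5) = 47.
Using column 4: 67 + 51 + 75 + 33 + ? → (4,4) = 285 − 226 = 59.
Column 5 must total 285; the given cells sum to 230, so (5,5) = 55.
Main diagonal must total 285; the given cells sum to 224, so (1,1) = 61.
Row 1: 61 + 45 + 67 + 39 + ? = 285, so (1,2) = 73.
Column 2: 73 + 57 + 41 + 49 + ? = 285, so (4,2) = 65.
The remaining cell in anti-diagonal is (5,1) = 285 − 208 = 77.
Row 5: 77 + 49 + 33 + 55 + ? = 285, so (5,3) = 71.
Column 1 needs 285; the known cells sum to 242, so (4,1) = 43.
The remaining cell in column 3 is (4,3) = 285 − 248 = 37.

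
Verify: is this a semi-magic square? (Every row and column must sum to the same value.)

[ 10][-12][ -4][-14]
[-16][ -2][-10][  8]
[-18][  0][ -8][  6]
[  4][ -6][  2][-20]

Row 1: 10 + (-12) + (-4) + (-14) = -20.
Row 2: -16 + (-2) + (-10) + 8 = -20.
Row 3: -18 + 0 + (-8) + 6 = -20.
Row 4: 4 + (-6) + 2 + (-20) = -20.
Column 1: 10 + (-16) + (-18) + 4 = -20.
Column 2: -12 + (-2) + 0 + (-6) = -20.
Column 3: -4 + (-10) + (-8) + 2 = -20.
Column 4: -14 + 8 + 6 + (-20) = -20.
All lines sum to -20.

Yes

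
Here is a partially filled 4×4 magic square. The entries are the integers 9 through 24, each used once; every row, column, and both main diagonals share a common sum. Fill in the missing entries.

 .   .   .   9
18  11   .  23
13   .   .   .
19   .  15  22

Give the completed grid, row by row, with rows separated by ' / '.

The entries are 9 through 24, which sum to 264, so each line sums to 264/4 = 66.
Row 2 needs 66; the known cells sum to 52, so (2,3) = 14.
Row 4 must total 66; the given cells sum to 56, so (4,2) = 10.
From column 1, 66 − (18 + 13 + 19) gives (1,1) = 16.
Column 4: 9 + 23 + 22 + ? = 66, so (3,4) = 12.
Using main diagonal: 16 + 11 + 22 + ? → (3,3) = 66 − 49 = 17.
Using anti-diagonal: 9 + 14 + 19 + ? → (3,2) = 66 − 42 = 24.
The remaining cell in column 2 is (1,2) = 66 − 45 = 21.
The remaining cell in column 3 is (1,3) = 66 − 46 = 20.

16 21 20 9 / 18 11 14 23 / 13 24 17 12 / 19 10 15 22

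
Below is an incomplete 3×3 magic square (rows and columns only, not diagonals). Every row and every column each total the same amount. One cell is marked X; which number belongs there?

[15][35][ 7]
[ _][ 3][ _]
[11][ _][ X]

27

Row 1 is complete and sums to 57; that is the magic constant.
Column 1 must total 57; the given cells sum to 26, so (2,1) = 31.
Using column 2: 35 + 3 + ? → (3,2) = 57 − 38 = 19.
Row 2 needs 57; the known cells sum to 34, so (2,3) = 23.
Using row 3: 11 + 19 + ? → (3,3) = 57 − 30 = 27.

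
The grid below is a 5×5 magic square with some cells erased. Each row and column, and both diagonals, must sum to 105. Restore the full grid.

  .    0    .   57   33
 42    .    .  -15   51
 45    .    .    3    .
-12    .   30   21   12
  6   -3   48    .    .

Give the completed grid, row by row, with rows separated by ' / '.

24 0 -9 57 33 / 42 18 9 -15 51 / 45 36 27 3 -6 / -12 54 30 21 12 / 6 -3 48 39 15

Row 4 must total 105; the given cells sum to 51, so (4,2) = 54.
Column 1 needs 105; the known cells sum to 81, so (1,1) = 24.
Column 4: 57 + (-15) + 3 + 21 + ? = 105, so (5,4) = 39.
Using anti-diagonal: 33 + (-15) + 54 + 6 + ? → (3,3) = 105 − 78 = 27.
Row 1 must total 105; the given cells sum to 114, so (1,3) = -9.
Row 5: 6 + (-3) + 48 + 39 + ? = 105, so (5,5) = 15.
Column 3 must total 105; the given cells sum to 96, so (2,3) = 9.
Using column 5: 33 + 51 + 12 + 15 + ? → (3,5) = 105 − 111 = -6.
Main diagonal needs 105; the known cells sum to 87, so (2,2) = 18.
From row 3, 105 − (45 + 27 + 3 + (-6)) gives (3,2) = 36.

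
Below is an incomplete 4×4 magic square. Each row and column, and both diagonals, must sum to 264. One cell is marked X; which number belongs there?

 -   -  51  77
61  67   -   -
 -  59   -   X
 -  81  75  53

Row 4 needs 264; the known cells sum to 209, so (4,1) = 55.
From column 2, 264 − (67 + 59 + 81) gives (1,2) = 57.
Anti-diagonal: 77 + 59 + 55 + ? = 264, so (2,3) = 73.
From row 1, 264 − (57 + 51 + 77) gives (1,1) = 79.
From row 2, 264 − (61 + 67 + 73) gives (2,4) = 63.
The remaining cell in column 1 is (3,1) = 264 − 195 = 69.
From column 3, 264 − (51 + 73 + 75) gives (3,3) = 65.
Column 4: 77 + 63 + 53 + ? = 264, so (3,4) = 71.

71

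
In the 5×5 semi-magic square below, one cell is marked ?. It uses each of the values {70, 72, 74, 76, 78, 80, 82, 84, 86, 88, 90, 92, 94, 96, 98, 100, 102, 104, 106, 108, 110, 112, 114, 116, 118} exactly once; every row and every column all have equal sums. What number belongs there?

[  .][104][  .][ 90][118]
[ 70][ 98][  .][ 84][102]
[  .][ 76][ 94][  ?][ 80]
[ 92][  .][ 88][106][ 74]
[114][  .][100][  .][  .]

The 25 entries sum to 2350, so each line sums to 2350/5 = 470.
From row 2, 470 − (70 + 98 + 84 + 102) gives (2,3) = 116.
The remaining cell in row 4 is (4,2) = 470 − 360 = 110.
Column 2 must total 470; the given cells sum to 388, so (5,2) = 82.
Column 3 needs 470; the known cells sum to 398, so (1,3) = 72.
Column 5: 118 + 102 + 80 + 74 + ? = 470, so (5,5) = 96.
Row 1 must total 470; the given cells sum to 384, so (1,1) = 86.
From row 5, 470 − (114 + 82 + 100 + 96) gives (5,4) = 78.
The remaining cell in column 1 is (3,1) = 470 − 362 = 108.
Column 4: 90 + 84 + 106 + 78 + ? = 470, so (3,4) = 112.

112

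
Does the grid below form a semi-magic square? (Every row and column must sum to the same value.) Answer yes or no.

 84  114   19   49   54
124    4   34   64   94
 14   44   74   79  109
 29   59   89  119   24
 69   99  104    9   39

Yes

Row 1: 84 + 114 + 19 + 49 + 54 = 320.
Row 2: 124 + 4 + 34 + 64 + 94 = 320.
Row 3: 14 + 44 + 74 + 79 + 109 = 320.
Row 4: 29 + 59 + 89 + 119 + 24 = 320.
Row 5: 69 + 99 + 104 + 9 + 39 = 320.
Column 1: 84 + 124 + 14 + 29 + 69 = 320.
Column 2: 114 + 4 + 44 + 59 + 99 = 320.
Column 3: 19 + 34 + 74 + 89 + 104 = 320.
Column 4: 49 + 64 + 79 + 119 + 9 = 320.
Column 5: 54 + 94 + 109 + 24 + 39 = 320.
All lines sum to 320.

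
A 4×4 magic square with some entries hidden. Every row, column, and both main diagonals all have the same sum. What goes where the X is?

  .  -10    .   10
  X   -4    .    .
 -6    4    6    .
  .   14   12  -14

2

Column 2 is complete and sums to 4; that is the magic constant.
Row 3 must total 4; the given cells sum to 4, so (3,4) = 0.
From row 4, 4 − (14 + 12 + (-14)) gives (4,1) = -8.
Column 4: 10 + 0 + (-14) + ? = 4, so (2,4) = 8.
The remaining cell in main diagonal is (1,1) = 4 − (-12) = 16.
Anti-diagonal: 10 + 4 + (-8) + ? = 4, so (2,3) = -2.
The remaining cell in row 1 is (1,3) = 4 − 16 = -12.
Row 2 needs 4; the known cells sum to 2, so (2,1) = 2.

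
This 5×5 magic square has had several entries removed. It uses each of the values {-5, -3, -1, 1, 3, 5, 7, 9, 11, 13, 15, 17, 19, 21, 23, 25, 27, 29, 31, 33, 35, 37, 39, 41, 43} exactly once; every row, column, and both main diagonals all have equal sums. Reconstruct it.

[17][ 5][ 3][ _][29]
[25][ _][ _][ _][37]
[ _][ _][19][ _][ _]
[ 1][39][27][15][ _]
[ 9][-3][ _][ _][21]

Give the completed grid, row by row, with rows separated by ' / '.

17 5 3 41 29 / 25 23 11 -1 37 / 43 31 19 7 -5 / 1 39 27 15 13 / 9 -3 35 33 21

The 25 entries sum to 475, so each line sums to 475/5 = 95.
From row 1, 95 − (17 + 5 + 3 + 29) gives (1,4) = 41.
Row 4 needs 95; the known cells sum to 82, so (4,5) = 13.
From column 1, 95 − (17 + 25 + 1 + 9) gives (3,1) = 43.
Column 5: 29 + 37 + 13 + 21 + ? = 95, so (3,5) = -5.
From main diagonal, 95 − (17 + 19 + 15 + 21) gives (2,2) = 23.
Anti-diagonal needs 95; the known cells sum to 96, so (2,4) = -1.
Using row 2: 25 + 23 + (-1) + 37 + ? → (2,3) = 95 − 84 = 11.
Column 2 needs 95; the known cells sum to 64, so (3,2) = 31.
Column 3: 3 + 11 + 19 + 27 + ? = 95, so (5,3) = 35.
Using row 3: 43 + 31 + 19 + (-5) + ? → (3,4) = 95 − 88 = 7.
Row 5 needs 95; the known cells sum to 62, so (5,4) = 33.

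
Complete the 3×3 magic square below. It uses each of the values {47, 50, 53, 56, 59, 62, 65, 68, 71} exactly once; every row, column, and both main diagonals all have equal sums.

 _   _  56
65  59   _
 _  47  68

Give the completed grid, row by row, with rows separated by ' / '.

50 71 56 / 65 59 53 / 62 47 68

The 9 entries sum to 531, so each line sums to 531/3 = 177.
Row 2 must total 177; the given cells sum to 124, so (2,3) = 53.
Row 3 must total 177; the given cells sum to 115, so (3,1) = 62.
Using column 1: 65 + 62 + ? → (1,1) = 177 − 127 = 50.
Column 2 needs 177; the known cells sum to 106, so (1,2) = 71.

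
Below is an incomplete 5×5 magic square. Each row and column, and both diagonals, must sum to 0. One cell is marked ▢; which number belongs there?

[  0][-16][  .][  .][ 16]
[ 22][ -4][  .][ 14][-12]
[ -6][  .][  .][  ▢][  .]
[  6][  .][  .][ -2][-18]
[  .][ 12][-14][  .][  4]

Row 2 needs 0; the known cells sum to 20, so (2,3) = -20.
Column 1: 0 + 22 + (-6) + 6 + ? = 0, so (5,1) = -22.
The remaining cell in column 5 is (3,5) = 0 − (-10) = 10.
From main diagonal, 0 − (0 + (-4) + (-2) + 4) gives (3,3) = 2.
From anti-diagonal, 0 − (16 + 14 + 2 + (-22)) gives (4,2) = -10.
Row 4 needs 0; the known cells sum to -24, so (4,3) = 24.
From row 5, 0 − (-22 + 12 + (-14) + 4) gives (5,4) = 20.
Column 2 needs 0; the known cells sum to -18, so (3,2) = 18.
From column 3, 0 − (-20 + 2 + 24 + (-14)) gives (1,3) = 8.
Row 1 must total 0; the given cells sum to 8, so (1,4) = -8.
From row 3, 0 − (-6 + 18 + 2 + 10) gives (3,4) = -24.

-24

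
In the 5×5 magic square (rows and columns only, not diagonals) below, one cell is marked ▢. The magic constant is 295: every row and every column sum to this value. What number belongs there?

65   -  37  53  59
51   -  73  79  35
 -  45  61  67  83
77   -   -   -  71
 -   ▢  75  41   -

69

Using row 1: 65 + 37 + 53 + 59 + ? → (1,2) = 295 − 214 = 81.
Using row 2: 51 + 73 + 79 + 35 + ? → (2,2) = 295 − 238 = 57.
Row 3 must total 295; the given cells sum to 256, so (3,1) = 39.
Using column 1: 65 + 51 + 39 + 77 + ? → (5,1) = 295 − 232 = 63.
The remaining cell in column 3 is (4,3) = 295 − 246 = 49.
Column 4 needs 295; the known cells sum to 240, so (4,4) = 55.
Column 5 must total 295; the given cells sum to 248, so (5,5) = 47.
The remaining cell in row 4 is (4,2) = 295 − 252 = 43.
Row 5 needs 295; the known cells sum to 226, so (5,2) = 69.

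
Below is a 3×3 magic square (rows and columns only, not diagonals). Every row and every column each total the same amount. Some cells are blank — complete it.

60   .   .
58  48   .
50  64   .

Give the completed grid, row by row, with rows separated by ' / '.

60 56 52 / 58 48 62 / 50 64 54

Column 1 is already complete: 60 + 58 + 50 = 168, so that is the magic constant.
From row 2, 168 − (58 + 48) gives (2,3) = 62.
The remaining cell in row 3 is (3,3) = 168 − 114 = 54.
Column 2 needs 168; the known cells sum to 112, so (1,2) = 56.
From column 3, 168 − (62 + 54) gives (1,3) = 52.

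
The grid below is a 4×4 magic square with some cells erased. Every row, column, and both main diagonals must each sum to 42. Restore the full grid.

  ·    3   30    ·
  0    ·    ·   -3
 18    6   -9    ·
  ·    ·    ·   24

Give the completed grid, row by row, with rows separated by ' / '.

15 3 30 -6 / 0 12 33 -3 / 18 6 -9 27 / 9 21 -12 24

Row 3 must total 42; the given cells sum to 15, so (3,4) = 27.
Column 4: -3 + 27 + 24 + ? = 42, so (1,4) = -6.
Row 1 must total 42; the given cells sum to 27, so (1,1) = 15.
Column 1 needs 42; the known cells sum to 33, so (4,1) = 9.
The remaining cell in main diagonal is (2,2) = 42 − 30 = 12.
From anti-diagonal, 42 − (-6 + 6 + 9) gives (2,3) = 33.
From column 2, 42 − (3 + 12 + 6) gives (4,2) = 21.
Using column 3: 30 + 33 + (-9) + ? → (4,3) = 42 − 54 = -12.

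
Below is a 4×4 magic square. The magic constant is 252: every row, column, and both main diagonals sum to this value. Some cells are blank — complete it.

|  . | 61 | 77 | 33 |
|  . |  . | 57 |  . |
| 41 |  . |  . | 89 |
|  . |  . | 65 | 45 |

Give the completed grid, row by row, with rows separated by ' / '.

Row 1 must total 252; the given cells sum to 171, so (1,1) = 81.
Column 3 needs 252; the known cells sum to 199, so (3,3) = 53.
Column 4 needs 252; the known cells sum to 167, so (2,4) = 85.
Main diagonal must total 252; the given cells sum to 179, so (2,2) = 73.
Row 2: 73 + 57 + 85 + ? = 252, so (2,1) = 37.
From row 3, 252 − (41 + 53 + 89) gives (3,2) = 69.
Column 1 needs 252; the known cells sum to 159, so (4,1) = 93.
Using column 2: 61 + 73 + 69 + ? → (4,2) = 252 − 203 = 49.

81 61 77 33 / 37 73 57 85 / 41 69 53 89 / 93 49 65 45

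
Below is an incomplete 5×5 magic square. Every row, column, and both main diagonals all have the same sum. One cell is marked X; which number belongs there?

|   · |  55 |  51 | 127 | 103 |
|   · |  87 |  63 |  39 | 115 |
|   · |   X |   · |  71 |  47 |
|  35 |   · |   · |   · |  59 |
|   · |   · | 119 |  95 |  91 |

99

Column 5 is complete and sums to 415; that is the magic constant.
Row 1: 55 + 51 + 127 + 103 + ? = 415, so (1,1) = 79.
Row 2 needs 415; the known cells sum to 304, so (2,1) = 111.
The remaining cell in column 4 is (4,4) = 415 − 332 = 83.
Using main diagonal: 79 + 87 + 83 + 91 + ? → (3,3) = 415 − 340 = 75.
Using column 3: 51 + 63 + 75 + 119 + ? → (4,3) = 415 − 308 = 107.
Row 4 must total 415; the given cells sum to 284, so (4,2) = 131.
Anti-diagonal must total 415; the given cells sum to 348, so (5,1) = 67.
Row 5: 67 + 119 + 95 + 91 + ? = 415, so (5,2) = 43.
Column 1 must total 415; the given cells sum to 292, so (3,1) = 123.
Column 2 must total 415; the given cells sum to 316, so (3,2) = 99.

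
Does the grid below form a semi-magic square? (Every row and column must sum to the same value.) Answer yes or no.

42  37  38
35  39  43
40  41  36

Yes

Row 1: 42 + 37 + 38 = 117.
Row 2: 35 + 39 + 43 = 117.
Row 3: 40 + 41 + 36 = 117.
Column 1: 42 + 35 + 40 = 117.
Column 2: 37 + 39 + 41 = 117.
Column 3: 38 + 43 + 36 = 117.
All lines sum to 117.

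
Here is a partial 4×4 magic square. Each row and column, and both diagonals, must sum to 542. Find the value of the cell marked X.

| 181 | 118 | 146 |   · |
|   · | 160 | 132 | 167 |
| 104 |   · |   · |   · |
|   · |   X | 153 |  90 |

125

Using row 1: 181 + 118 + 146 + ? → (1,4) = 542 − 445 = 97.
The remaining cell in row 2 is (2,1) = 542 − 459 = 83.
Column 1 must total 542; the given cells sum to 368, so (4,1) = 174.
The remaining cell in column 3 is (3,3) = 542 − 431 = 111.
Column 4: 97 + 167 + 90 + ? = 542, so (3,4) = 188.
Anti-diagonal needs 542; the known cells sum to 403, so (3,2) = 139.
Using row 4: 174 + 153 + 90 + ? → (4,2) = 542 − 417 = 125.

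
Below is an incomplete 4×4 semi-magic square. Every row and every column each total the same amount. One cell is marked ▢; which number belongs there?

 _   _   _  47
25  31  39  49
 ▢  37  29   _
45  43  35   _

51

Row 2 is complete and sums to 144; that is the magic constant.
Using row 4: 45 + 43 + 35 + ? → (4,4) = 144 − 123 = 21.
From column 2, 144 − (31 + 37 + 43) gives (1,2) = 33.
The remaining cell in column 3 is (1,3) = 144 − 103 = 41.
Column 4: 47 + 49 + 21 + ? = 144, so (3,4) = 27.
Row 1: 33 + 41 + 47 + ? = 144, so (1,1) = 23.
The remaining cell in row 3 is (3,1) = 144 − 93 = 51.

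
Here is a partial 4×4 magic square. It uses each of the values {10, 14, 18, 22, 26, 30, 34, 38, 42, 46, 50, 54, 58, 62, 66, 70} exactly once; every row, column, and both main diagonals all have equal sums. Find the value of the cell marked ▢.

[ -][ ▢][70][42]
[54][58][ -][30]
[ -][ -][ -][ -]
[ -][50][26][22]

The 16 entries sum to 640, so each line sums to 640/4 = 160.
Using row 2: 54 + 58 + 30 + ? → (2,3) = 160 − 142 = 18.
From row 4, 160 − (50 + 26 + 22) gives (4,1) = 62.
Column 3 must total 160; the given cells sum to 114, so (3,3) = 46.
Using column 4: 42 + 30 + 22 + ? → (3,4) = 160 − 94 = 66.
Using main diagonal: 58 + 46 + 22 + ? → (1,1) = 160 − 126 = 34.
The remaining cell in anti-diagonal is (3,2) = 160 − 122 = 38.
Row 1: 34 + 70 + 42 + ? = 160, so (1,2) = 14.

14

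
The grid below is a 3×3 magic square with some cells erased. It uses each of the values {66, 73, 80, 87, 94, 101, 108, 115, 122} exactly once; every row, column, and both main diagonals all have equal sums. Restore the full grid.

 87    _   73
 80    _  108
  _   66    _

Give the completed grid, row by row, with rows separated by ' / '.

The 9 entries sum to 846, so each line sums to 846/3 = 282.
Row 1: 87 + 73 + ? = 282, so (1,2) = 122.
Row 2 must total 282; the given cells sum to 188, so (2,2) = 94.
Column 1 needs 282; the known cells sum to 167, so (3,1) = 115.
Column 3 must total 282; the given cells sum to 181, so (3,3) = 101.

87 122 73 / 80 94 108 / 115 66 101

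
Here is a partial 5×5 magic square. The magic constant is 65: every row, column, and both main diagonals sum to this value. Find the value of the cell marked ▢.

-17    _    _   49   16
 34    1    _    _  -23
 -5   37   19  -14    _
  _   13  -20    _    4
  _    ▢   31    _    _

The remaining cell in row 3 is (3,5) = 65 − 37 = 28.
Column 5 needs 65; the known cells sum to 25, so (5,5) = 40.
From main diagonal, 65 − (-17 + 1 + 19 + 40) gives (4,4) = 22.
Row 4 must total 65; the given cells sum to 19, so (4,1) = 46.
From column 1, 65 − (-17 + 34 + (-5) + 46) gives (5,1) = 7.
Anti-diagonal must total 65; the given cells sum to 55, so (2,4) = 10.
Row 2 needs 65; the known cells sum to 22, so (2,3) = 43.
Column 3 must total 65; the given cells sum to 73, so (1,3) = -8.
Column 4 must total 65; the given cells sum to 67, so (5,4) = -2.
Row 1 must total 65; the given cells sum to 40, so (1,2) = 25.
Using row 5: 7 + 31 + (-2) + 40 + ? → (5,2) = 65 − 76 = -11.

-11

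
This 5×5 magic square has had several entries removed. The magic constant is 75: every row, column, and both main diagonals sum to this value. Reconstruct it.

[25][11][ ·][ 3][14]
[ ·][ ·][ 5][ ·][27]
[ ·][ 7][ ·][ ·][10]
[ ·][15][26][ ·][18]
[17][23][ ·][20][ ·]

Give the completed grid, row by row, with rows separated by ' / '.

Row 1 must total 75; the given cells sum to 53, so (1,3) = 22.
The remaining cell in column 2 is (2,2) = 75 − 56 = 19.
From column 5, 75 − (14 + 27 + 10 + 18) gives (5,5) = 6.
Row 5 needs 75; the known cells sum to 66, so (5,3) = 9.
Column 3 needs 75; the known cells sum to 62, so (3,3) = 13.
Main diagonal: 25 + 19 + 13 + 6 + ? = 75, so (4,4) = 12.
Anti-diagonal must total 75; the given cells sum to 59, so (2,4) = 16.
Using row 2: 19 + 5 + 16 + 27 + ? → (2,1) = 75 − 67 = 8.
Row 4 needs 75; the known cells sum to 71, so (4,1) = 4.
Using column 1: 25 + 8 + 4 + 17 + ? → (3,1) = 75 − 54 = 21.
Column 4 must total 75; the given cells sum to 51, so (3,4) = 24.

25 11 22 3 14 / 8 19 5 16 27 / 21 7 13 24 10 / 4 15 26 12 18 / 17 23 9 20 6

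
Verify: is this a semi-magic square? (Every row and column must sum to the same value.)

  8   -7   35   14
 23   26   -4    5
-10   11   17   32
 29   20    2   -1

Yes

Row 1: 8 + (-7) + 35 + 14 = 50.
Row 2: 23 + 26 + (-4) + 5 = 50.
Row 3: -10 + 11 + 17 + 32 = 50.
Row 4: 29 + 20 + 2 + (-1) = 50.
Column 1: 8 + 23 + (-10) + 29 = 50.
Column 2: -7 + 26 + 11 + 20 = 50.
Column 3: 35 + (-4) + 17 + 2 = 50.
Column 4: 14 + 5 + 32 + (-1) = 50.
All lines sum to 50.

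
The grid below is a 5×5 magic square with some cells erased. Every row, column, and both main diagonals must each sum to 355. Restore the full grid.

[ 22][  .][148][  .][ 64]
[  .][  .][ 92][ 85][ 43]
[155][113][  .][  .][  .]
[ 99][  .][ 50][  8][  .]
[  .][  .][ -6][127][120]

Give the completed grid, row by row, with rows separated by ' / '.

22 15 148 106 64 / 1 134 92 85 43 / 155 113 71 29 -13 / 99 57 50 8 141 / 78 36 -6 127 120

The remaining cell in column 3 is (3,3) = 355 − 284 = 71.
The remaining cell in main diagonal is (2,2) = 355 − 221 = 134.
Row 2 must total 355; the given cells sum to 354, so (2,1) = 1.
Column 1 needs 355; the known cells sum to 277, so (5,1) = 78.
From anti-diagonal, 355 − (64 + 85 + 71 + 78) gives (4,2) = 57.
Using row 4: 99 + 57 + 50 + 8 + ? → (4,5) = 355 − 214 = 141.
The remaining cell in row 5 is (5,2) = 355 − 319 = 36.
The remaining cell in column 2 is (1,2) = 355 − 340 = 15.
Column 5 must total 355; the given cells sum to 368, so (3,5) = -13.
Row 1 needs 355; the known cells sum to 249, so (1,4) = 106.
Row 3 needs 355; the known cells sum to 326, so (3,4) = 29.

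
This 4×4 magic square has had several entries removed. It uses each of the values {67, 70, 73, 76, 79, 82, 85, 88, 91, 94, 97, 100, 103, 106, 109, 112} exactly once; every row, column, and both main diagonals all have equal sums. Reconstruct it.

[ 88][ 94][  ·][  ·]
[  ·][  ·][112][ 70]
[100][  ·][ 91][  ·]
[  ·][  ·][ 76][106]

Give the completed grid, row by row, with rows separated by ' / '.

The 16 entries sum to 1432, so each line sums to 1432/4 = 358.
The remaining cell in column 3 is (1,3) = 358 − 279 = 79.
Main diagonal needs 358; the known cells sum to 285, so (2,2) = 73.
Row 1: 88 + 94 + 79 + ? = 358, so (1,4) = 97.
From row 2, 358 − (73 + 112 + 70) gives (2,1) = 103.
The remaining cell in column 1 is (4,1) = 358 − 291 = 67.
Column 4: 97 + 70 + 106 + ? = 358, so (3,4) = 85.
Anti-diagonal: 97 + 112 + 67 + ? = 358, so (3,2) = 82.
Row 4 needs 358; the known cells sum to 249, so (4,2) = 109.

88 94 79 97 / 103 73 112 70 / 100 82 91 85 / 67 109 76 106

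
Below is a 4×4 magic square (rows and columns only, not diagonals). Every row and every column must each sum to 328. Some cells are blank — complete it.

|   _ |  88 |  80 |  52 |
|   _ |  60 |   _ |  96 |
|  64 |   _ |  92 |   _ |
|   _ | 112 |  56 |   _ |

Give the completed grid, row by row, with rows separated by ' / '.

From row 1, 328 − (88 + 80 + 52) gives (1,1) = 108.
Column 2 needs 328; the known cells sum to 260, so (3,2) = 68.
Column 3: 80 + 92 + 56 + ? = 328, so (2,3) = 100.
Row 2: 60 + 100 + 96 + ? = 328, so (2,1) = 72.
Using row 3: 64 + 68 + 92 + ? → (3,4) = 328 − 224 = 104.
Column 1 needs 328; the known cells sum to 244, so (4,1) = 84.
Using column 4: 52 + 96 + 104 + ? → (4,4) = 328 − 252 = 76.

108 88 80 52 / 72 60 100 96 / 64 68 92 104 / 84 112 56 76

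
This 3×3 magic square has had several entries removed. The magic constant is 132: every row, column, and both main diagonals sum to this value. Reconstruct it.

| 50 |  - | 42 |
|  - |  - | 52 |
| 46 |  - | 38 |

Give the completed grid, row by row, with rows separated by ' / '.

50 40 42 / 36 44 52 / 46 48 38

The remaining cell in row 1 is (1,2) = 132 − 92 = 40.
The remaining cell in row 3 is (3,2) = 132 − 84 = 48.
Column 1 must total 132; the given cells sum to 96, so (2,1) = 36.
The remaining cell in column 2 is (2,2) = 132 − 88 = 44.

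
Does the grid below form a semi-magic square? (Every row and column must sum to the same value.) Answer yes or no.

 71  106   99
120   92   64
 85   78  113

Yes

Row 1: 71 + 106 + 99 = 276.
Row 2: 120 + 92 + 64 = 276.
Row 3: 85 + 78 + 113 = 276.
Column 1: 71 + 120 + 85 = 276.
Column 2: 106 + 92 + 78 = 276.
Column 3: 99 + 64 + 113 = 276.
All lines sum to 276.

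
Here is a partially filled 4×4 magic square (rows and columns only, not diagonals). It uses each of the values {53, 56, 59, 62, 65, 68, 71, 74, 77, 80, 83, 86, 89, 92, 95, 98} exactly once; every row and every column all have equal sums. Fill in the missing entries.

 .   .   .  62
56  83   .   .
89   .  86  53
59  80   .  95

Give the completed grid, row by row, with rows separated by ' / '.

The 16 entries sum to 1208, so each line sums to 1208/4 = 302.
The remaining cell in row 3 is (3,2) = 302 − 228 = 74.
Row 4 must total 302; the given cells sum to 234, so (4,3) = 68.
From column 1, 302 − (56 + 89 + 59) gives (1,1) = 98.
Column 2 needs 302; the known cells sum to 237, so (1,2) = 65.
Column 4 needs 302; the known cells sum to 210, so (2,4) = 92.
Row 1 must total 302; the given cells sum to 225, so (1,3) = 77.
Using row 2: 56 + 83 + 92 + ? → (2,3) = 302 − 231 = 71.

98 65 77 62 / 56 83 71 92 / 89 74 86 53 / 59 80 68 95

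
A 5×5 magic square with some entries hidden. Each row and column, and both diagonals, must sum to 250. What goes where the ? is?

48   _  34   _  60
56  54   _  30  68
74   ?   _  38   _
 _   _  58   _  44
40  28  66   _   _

62

The remaining cell in row 2 is (2,3) = 250 − 208 = 42.
Column 1: 48 + 56 + 74 + 40 + ? = 250, so (4,1) = 32.
Column 3: 34 + 42 + 58 + 66 + ? = 250, so (3,3) = 50.
Using anti-diagonal: 60 + 30 + 50 + 40 + ? → (4,2) = 250 − 180 = 70.
Row 4 needs 250; the known cells sum to 204, so (4,4) = 46.
Using main diagonal: 48 + 54 + 50 + 46 + ? → (5,5) = 250 − 198 = 52.
Row 5 must total 250; the given cells sum to 186, so (5,4) = 64.
Column 4: 30 + 38 + 46 + 64 + ? = 250, so (1,4) = 72.
Column 5 needs 250; the known cells sum to 224, so (3,5) = 26.
Row 1 must total 250; the given cells sum to 214, so (1,2) = 36.
Using row 3: 74 + 50 + 38 + 26 + ? → (3,2) = 250 − 188 = 62.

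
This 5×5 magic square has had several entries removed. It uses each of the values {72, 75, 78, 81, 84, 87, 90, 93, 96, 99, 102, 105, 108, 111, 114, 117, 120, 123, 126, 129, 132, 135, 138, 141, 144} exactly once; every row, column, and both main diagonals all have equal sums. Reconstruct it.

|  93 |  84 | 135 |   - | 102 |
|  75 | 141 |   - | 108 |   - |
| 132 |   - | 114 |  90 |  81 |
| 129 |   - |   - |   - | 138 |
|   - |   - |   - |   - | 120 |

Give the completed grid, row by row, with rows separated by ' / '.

The 25 entries sum to 2700, so each line sums to 2700/5 = 540.
Using row 1: 93 + 84 + 135 + 102 + ? → (1,4) = 540 − 414 = 126.
From row 3, 540 − (132 + 114 + 90 + 81) gives (3,2) = 123.
Using column 1: 93 + 75 + 132 + 129 + ? → (5,1) = 540 − 429 = 111.
Column 5 needs 540; the known cells sum to 441, so (2,5) = 99.
Main diagonal: 93 + 141 + 114 + 120 + ? = 540, so (4,4) = 72.
Anti-diagonal needs 540; the known cells sum to 435, so (4,2) = 105.
The remaining cell in row 2 is (2,3) = 540 − 423 = 117.
Row 4 needs 540; the known cells sum to 444, so (4,3) = 96.
Column 2: 84 + 141 + 123 + 105 + ? = 540, so (5,2) = 87.
Column 3 must total 540; the given cells sum to 462, so (5,3) = 78.
Column 4 needs 540; the known cells sum to 396, so (5,4) = 144.

93 84 135 126 102 / 75 141 117 108 99 / 132 123 114 90 81 / 129 105 96 72 138 / 111 87 78 144 120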